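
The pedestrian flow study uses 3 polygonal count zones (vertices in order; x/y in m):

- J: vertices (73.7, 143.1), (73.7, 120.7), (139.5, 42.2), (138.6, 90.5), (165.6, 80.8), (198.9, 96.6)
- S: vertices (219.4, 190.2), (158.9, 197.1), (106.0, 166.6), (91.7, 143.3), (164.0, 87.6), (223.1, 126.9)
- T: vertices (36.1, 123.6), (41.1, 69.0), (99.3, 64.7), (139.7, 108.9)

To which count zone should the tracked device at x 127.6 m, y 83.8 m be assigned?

J

Cast a ray rightward from (127.6, 83.8). For each polygon, the edges (by vertex number in listed order) whose endpoints lie on opposite sides of y = 83.8, where each meets that height, and whether that is right or left of the point:
J: 2–3 at x≈104.63 (left), 3–4 at x≈138.72 (right), 4–5 at x≈157.25 (right), 5–6 at x≈171.92 (right) → 3 crossings.
S: no edge straddles that height → 0 crossings.
T: 1–2 at x≈39.74 (left), 3–4 at x≈116.76 (left) → 0 crossings.
Only J has an odd count, so the point is inside J.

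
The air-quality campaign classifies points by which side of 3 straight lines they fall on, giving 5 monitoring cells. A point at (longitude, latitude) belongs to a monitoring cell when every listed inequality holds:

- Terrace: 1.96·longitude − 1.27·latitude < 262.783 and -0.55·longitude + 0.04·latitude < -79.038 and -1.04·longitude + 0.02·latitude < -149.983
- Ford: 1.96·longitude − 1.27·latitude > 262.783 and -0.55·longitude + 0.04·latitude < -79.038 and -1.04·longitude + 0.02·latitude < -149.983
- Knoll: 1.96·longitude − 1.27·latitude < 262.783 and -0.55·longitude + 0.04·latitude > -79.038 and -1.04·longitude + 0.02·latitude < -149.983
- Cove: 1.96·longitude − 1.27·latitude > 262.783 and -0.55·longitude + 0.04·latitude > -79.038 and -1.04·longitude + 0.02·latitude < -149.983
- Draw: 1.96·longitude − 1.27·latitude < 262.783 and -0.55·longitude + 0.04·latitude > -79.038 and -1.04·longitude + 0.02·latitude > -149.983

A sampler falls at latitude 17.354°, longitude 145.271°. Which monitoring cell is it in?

Terrace

1.96·145.271 − 1.27·17.354 = 262.692, which is < 262.783
-0.55·145.271 + 0.04·17.354 = -79.205, which is < -79.038
-1.04·145.271 + 0.02·17.354 = -150.735, which is < -149.983
This sign pattern matches Terrace.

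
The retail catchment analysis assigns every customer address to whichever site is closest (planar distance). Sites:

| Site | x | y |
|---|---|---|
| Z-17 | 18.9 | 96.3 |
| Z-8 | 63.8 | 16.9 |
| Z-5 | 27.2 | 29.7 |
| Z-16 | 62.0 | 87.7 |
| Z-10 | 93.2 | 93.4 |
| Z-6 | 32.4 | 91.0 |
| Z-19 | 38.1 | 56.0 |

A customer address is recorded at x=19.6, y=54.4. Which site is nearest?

Z-19

Squared distances to each site:
Z-17: 1756.100; Z-8: 3359.890; Z-5: 667.850; Z-16: 2906.650; Z-10: 6937.960; Z-6: 1503.400; Z-19: 344.810.
Minimum at Z-19.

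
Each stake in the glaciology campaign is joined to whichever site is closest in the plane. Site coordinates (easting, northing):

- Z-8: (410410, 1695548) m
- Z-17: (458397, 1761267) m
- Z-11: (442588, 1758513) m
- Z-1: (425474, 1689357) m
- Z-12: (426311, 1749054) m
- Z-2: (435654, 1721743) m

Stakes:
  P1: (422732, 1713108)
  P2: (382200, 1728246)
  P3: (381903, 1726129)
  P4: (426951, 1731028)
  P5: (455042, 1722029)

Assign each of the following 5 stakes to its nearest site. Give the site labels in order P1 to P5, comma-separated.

P1 → Z-2 (d²=241541309.00)
P2 → Z-8 (d²=1864963304.00)
P3 → Z-8 (d²=1747846610.00)
P4 → Z-2 (d²=161953434.00)
P5 → Z-2 (d²=375976340.00)

Z-2, Z-8, Z-8, Z-2, Z-2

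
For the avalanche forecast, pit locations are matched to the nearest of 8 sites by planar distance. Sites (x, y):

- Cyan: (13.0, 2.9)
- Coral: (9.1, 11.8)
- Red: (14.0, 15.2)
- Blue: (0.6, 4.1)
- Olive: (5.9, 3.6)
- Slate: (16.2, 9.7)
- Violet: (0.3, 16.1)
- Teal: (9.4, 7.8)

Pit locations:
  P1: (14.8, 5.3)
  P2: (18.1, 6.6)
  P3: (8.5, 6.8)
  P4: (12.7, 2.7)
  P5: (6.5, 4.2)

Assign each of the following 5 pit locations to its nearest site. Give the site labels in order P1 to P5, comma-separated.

P1 → Cyan (d²=9.00)
P2 → Slate (d²=13.22)
P3 → Teal (d²=1.81)
P4 → Cyan (d²=0.13)
P5 → Olive (d²=0.72)

Cyan, Slate, Teal, Cyan, Olive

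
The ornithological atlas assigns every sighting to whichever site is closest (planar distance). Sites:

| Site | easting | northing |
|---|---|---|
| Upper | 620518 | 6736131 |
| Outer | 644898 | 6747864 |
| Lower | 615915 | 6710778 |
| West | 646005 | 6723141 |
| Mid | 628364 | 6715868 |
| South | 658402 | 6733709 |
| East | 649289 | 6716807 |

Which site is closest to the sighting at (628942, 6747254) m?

Upper

Squared distances to each site:
Upper: 194684905.000; Outer: 254966036.000; Lower: 1500201305.000; West: 872582738.000; Mid: 985415080.000; South: 1051358625.000; East: 1341020218.000.
Minimum at Upper.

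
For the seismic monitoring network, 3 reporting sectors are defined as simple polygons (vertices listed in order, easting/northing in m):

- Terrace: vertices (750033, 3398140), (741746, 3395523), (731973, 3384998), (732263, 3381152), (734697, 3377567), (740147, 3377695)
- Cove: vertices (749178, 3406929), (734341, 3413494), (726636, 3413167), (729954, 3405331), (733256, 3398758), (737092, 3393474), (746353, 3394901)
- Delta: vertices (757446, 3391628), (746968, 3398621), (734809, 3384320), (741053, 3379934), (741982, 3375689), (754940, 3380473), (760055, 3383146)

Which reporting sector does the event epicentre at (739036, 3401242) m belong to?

Cove

Cast a ray rightward from (739036, 3401242). For each polygon, the edges (by vertex number in listed order) whose endpoints lie on opposite sides of northing = 3401242, where each meets that height, and whether that is right or left of the point:
Terrace: no edge straddles that height → 0 crossings.
Cove: 4–5 at easting≈732008.1 (left), 7–1 at easting≈747842.3 (right) → 1 crossing.
Delta: no edge straddles that height → 0 crossings.
Only Cove has an odd count, so the point is inside Cove.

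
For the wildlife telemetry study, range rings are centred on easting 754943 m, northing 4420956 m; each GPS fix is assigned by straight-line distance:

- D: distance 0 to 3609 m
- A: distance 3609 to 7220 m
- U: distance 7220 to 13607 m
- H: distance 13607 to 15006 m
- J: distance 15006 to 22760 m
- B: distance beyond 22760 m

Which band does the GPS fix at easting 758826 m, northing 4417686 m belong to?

Distance = √((758826−754943)² + (4417686−4420956)²) = √(15077689.000 + 10692900.000) = 5076.474 m.
3609 ≤ 5076.474 < 7220 → A.

A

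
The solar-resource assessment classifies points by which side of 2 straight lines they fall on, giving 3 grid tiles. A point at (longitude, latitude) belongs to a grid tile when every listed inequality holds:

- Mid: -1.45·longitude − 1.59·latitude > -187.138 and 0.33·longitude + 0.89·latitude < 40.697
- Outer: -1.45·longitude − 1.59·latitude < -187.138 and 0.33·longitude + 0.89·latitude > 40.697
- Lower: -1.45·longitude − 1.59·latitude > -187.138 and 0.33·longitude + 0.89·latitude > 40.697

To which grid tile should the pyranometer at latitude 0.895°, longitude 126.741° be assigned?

Lower

-1.45·126.741 − 1.59·0.895 = -185.197, which is > -187.138
0.33·126.741 + 0.89·0.895 = 42.621, which is > 40.697
This sign pattern matches Lower.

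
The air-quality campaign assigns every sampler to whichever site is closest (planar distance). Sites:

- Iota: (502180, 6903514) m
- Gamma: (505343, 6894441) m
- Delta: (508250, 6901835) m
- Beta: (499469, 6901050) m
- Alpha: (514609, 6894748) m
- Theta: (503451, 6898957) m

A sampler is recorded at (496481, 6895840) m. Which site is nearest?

Beta

Squared distances to each site:
Iota: 91368877.000; Gamma: 80492245.000; Delta: 174449386.000; Beta: 36072244.000; Alpha: 329816848.000; Theta: 58296589.000.
Minimum at Beta.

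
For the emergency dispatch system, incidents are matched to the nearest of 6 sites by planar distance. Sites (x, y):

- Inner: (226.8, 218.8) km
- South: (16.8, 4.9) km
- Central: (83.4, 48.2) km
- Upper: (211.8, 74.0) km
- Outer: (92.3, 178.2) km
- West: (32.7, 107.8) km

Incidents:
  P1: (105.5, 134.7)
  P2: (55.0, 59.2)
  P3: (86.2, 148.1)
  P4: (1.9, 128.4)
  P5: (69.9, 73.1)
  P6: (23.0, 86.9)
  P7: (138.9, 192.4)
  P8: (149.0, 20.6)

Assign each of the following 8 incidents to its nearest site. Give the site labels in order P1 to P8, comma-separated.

Outer, Central, Outer, West, Central, West, Outer, Central

P1 → Outer (d²=2066.49)
P2 → Central (d²=927.56)
P3 → Outer (d²=943.22)
P4 → West (d²=1373.00)
P5 → Central (d²=802.26)
P6 → West (d²=530.90)
P7 → Outer (d²=2373.20)
P8 → Central (d²=5065.12)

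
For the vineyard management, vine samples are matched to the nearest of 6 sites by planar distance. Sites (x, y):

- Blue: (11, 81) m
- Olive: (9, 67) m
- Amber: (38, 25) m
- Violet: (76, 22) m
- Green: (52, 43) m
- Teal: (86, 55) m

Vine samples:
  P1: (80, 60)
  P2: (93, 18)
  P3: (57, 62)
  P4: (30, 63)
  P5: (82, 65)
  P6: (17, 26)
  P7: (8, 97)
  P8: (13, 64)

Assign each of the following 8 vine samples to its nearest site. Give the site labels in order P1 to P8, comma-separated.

P1 → Teal (d²=61.00)
P2 → Violet (d²=305.00)
P3 → Green (d²=386.00)
P4 → Olive (d²=457.00)
P5 → Teal (d²=116.00)
P6 → Amber (d²=442.00)
P7 → Blue (d²=265.00)
P8 → Olive (d²=25.00)

Teal, Violet, Green, Olive, Teal, Amber, Blue, Olive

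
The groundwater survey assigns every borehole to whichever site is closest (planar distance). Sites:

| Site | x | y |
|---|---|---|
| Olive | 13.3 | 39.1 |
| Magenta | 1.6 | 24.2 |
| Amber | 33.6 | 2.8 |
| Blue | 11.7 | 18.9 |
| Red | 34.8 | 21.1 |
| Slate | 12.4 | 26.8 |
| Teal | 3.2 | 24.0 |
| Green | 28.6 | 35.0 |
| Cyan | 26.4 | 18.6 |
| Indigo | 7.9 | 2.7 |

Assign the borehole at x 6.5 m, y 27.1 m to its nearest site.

Squared distances to each site:
Olive: 190.240; Magenta: 32.420; Amber: 1324.900; Blue: 94.280; Red: 836.890; Slate: 34.900; Teal: 20.500; Green: 550.820; Cyan: 468.260; Indigo: 597.320.
Minimum at Teal.

Teal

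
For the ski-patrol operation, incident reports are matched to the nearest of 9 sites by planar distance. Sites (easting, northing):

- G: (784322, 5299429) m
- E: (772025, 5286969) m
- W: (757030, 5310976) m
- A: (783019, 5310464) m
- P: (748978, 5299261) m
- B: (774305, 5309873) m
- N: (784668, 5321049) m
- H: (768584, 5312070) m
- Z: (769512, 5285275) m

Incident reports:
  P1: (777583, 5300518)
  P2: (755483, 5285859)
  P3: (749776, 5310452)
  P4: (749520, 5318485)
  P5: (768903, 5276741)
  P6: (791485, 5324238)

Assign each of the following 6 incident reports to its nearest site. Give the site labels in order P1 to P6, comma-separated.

P1 → G (d²=46600042.00)
P2 → Z (d²=197153897.00)
P3 → W (d²=52895092.00)
P4 → W (d²=112785181.00)
P5 → Z (d²=73200037.00)
P6 → N (d²=56641210.00)

G, Z, W, W, Z, N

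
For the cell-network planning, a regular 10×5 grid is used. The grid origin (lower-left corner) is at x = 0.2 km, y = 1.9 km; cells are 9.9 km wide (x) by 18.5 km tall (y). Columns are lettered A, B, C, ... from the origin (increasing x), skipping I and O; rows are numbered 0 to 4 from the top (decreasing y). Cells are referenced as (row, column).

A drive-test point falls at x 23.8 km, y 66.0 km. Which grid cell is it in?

Column index: ⌊(23.8 − 0.2) / 9.9⌋ = ⌊2.384⌋ = 2 → column C
Row offset from origin: ⌊(66.0 − 1.9) / 18.5⌋ = ⌊3.465⌋ = 3 → row 1 (counted from top)

(1, C)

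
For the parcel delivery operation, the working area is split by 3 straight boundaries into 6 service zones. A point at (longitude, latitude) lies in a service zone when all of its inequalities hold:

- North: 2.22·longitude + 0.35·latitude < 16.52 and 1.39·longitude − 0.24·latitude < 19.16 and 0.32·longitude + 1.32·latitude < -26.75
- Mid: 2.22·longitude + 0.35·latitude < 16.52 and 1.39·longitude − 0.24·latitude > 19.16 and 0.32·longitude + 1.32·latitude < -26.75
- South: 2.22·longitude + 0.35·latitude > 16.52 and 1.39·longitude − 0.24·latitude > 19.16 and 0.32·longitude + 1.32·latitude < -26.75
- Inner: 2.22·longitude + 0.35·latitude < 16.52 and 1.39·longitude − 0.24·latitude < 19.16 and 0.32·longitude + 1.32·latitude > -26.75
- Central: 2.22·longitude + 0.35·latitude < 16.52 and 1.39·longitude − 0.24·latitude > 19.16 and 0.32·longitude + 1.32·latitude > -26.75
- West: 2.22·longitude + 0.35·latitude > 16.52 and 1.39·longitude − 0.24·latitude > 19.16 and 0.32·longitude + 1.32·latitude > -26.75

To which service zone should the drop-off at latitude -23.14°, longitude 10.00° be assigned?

Mid

2.22·10.00 + 0.35·-23.14 = 14.101, which is < 16.52
1.39·10.00 − 0.24·-23.14 = 19.454, which is > 19.16
0.32·10.00 + 1.32·-23.14 = -27.345, which is < -26.75
This sign pattern matches Mid.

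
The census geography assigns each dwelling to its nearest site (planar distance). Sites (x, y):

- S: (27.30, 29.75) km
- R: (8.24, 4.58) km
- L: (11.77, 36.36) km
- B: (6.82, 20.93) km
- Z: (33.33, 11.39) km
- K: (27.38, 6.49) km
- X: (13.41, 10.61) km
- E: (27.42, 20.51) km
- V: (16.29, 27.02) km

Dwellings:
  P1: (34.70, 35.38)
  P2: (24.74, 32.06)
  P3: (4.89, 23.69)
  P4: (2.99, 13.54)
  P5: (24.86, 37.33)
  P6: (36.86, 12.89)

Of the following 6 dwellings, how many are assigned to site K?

0

P1 → S
P2 → S
P3 → B
P4 → B
P5 → S
P6 → Z
0 of the 6 go to K.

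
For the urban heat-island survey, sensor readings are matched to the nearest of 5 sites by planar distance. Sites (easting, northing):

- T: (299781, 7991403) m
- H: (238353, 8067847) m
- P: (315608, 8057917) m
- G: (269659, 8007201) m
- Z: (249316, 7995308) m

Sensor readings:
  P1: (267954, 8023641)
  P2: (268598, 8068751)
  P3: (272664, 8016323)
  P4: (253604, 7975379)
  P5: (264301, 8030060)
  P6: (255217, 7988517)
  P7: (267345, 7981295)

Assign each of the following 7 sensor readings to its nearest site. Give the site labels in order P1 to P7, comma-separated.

P1 → G (d²=273180625.00)
P2 → H (d²=915577241.00)
P3 → G (d²=92240909.00)
P4 → Z (d²=415551985.00)
P5 → G (d²=551242045.00)
P6 → Z (d²=80939482.00)
P7 → Z (d²=521409010.00)

G, H, G, Z, G, Z, Z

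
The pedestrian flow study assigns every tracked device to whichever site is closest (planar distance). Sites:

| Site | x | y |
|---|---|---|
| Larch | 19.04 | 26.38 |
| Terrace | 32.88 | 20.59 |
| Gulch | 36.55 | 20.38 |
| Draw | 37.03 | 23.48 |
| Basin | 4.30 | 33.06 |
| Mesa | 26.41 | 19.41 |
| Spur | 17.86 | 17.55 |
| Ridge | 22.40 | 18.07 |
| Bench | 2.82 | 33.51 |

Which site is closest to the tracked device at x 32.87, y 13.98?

Terrace

Squared distances to each site:
Larch: 345.029; Terrace: 43.692; Gulch: 54.502; Draw: 107.556; Basin: 1180.291; Mesa: 71.216; Spur: 238.045; Ridge: 126.349; Bench: 1284.423.
Minimum at Terrace.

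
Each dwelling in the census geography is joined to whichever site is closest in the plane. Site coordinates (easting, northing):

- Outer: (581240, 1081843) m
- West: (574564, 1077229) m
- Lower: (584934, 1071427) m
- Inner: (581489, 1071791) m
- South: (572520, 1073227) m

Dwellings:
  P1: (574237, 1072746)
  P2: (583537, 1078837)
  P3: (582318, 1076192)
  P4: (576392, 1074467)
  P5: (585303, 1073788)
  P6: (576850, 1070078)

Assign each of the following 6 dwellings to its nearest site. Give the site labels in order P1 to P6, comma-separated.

South, Outer, Inner, West, Lower, Inner

P1 → South (d²=3179450.00)
P2 → Outer (d²=14312245.00)
P3 → Inner (d²=20056042.00)
P4 → West (d²=10970228.00)
P5 → Lower (d²=5710482.00)
P6 → Inner (d²=24454690.00)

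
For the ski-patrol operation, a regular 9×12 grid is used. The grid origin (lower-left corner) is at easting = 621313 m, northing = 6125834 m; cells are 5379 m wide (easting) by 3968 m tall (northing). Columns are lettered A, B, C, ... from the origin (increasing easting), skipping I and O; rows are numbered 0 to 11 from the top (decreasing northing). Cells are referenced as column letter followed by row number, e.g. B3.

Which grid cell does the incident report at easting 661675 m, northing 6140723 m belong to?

Column index: ⌊(661675 − 621313) / 5379⌋ = ⌊7.504⌋ = 7 → column H
Row offset from origin: ⌊(6140723 − 6125834) / 3968⌋ = ⌊3.752⌋ = 3 → row 8 (counted from top)

H8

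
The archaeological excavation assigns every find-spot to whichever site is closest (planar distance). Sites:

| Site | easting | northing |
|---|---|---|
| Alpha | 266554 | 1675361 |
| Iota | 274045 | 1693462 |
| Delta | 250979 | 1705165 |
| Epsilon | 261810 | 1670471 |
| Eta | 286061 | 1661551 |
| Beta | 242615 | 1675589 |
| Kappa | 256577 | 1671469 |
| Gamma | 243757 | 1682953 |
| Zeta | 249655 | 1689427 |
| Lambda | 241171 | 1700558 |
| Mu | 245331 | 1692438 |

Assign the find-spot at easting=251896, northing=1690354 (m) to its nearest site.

Zeta

Squared distances to each site:
Alpha: 439647013.000; Iota: 500237865.000; Delta: 220206610.000; Epsilon: 493621085.000; Eta: 1996860034.000; Beta: 304142186.000; Kappa: 378554986.000; Gamma: 121018122.000; Zeta: 5881410.000; Lambda: 219147241.000; Mu: 47442281.000.
Minimum at Zeta.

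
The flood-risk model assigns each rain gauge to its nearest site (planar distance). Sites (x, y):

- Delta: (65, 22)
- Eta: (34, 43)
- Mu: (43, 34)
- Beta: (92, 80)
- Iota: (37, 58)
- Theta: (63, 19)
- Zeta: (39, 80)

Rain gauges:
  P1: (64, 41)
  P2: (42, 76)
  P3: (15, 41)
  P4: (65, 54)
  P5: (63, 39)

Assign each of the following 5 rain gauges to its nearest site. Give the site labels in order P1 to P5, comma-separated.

Delta, Zeta, Eta, Iota, Delta

P1 → Delta (d²=362.00)
P2 → Zeta (d²=25.00)
P3 → Eta (d²=365.00)
P4 → Iota (d²=800.00)
P5 → Delta (d²=293.00)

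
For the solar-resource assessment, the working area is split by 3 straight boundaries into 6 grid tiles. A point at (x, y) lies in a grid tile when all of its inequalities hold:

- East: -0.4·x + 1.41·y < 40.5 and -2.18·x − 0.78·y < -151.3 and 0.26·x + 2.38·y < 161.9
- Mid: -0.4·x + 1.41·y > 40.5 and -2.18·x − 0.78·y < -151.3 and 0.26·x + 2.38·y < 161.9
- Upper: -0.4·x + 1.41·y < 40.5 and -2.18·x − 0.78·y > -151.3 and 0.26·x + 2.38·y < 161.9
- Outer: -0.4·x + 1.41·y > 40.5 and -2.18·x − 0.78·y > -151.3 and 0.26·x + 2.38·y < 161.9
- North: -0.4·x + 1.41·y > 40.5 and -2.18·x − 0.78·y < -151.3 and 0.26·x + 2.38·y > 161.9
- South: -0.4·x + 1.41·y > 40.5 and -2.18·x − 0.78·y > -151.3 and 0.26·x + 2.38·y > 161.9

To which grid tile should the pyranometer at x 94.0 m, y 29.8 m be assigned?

East

-0.4·94.0 + 1.41·29.8 = 4.418, which is < 40.5
-2.18·94.0 − 0.78·29.8 = -228.164, which is < -151.3
0.26·94.0 + 2.38·29.8 = 95.364, which is < 161.9
This sign pattern matches East.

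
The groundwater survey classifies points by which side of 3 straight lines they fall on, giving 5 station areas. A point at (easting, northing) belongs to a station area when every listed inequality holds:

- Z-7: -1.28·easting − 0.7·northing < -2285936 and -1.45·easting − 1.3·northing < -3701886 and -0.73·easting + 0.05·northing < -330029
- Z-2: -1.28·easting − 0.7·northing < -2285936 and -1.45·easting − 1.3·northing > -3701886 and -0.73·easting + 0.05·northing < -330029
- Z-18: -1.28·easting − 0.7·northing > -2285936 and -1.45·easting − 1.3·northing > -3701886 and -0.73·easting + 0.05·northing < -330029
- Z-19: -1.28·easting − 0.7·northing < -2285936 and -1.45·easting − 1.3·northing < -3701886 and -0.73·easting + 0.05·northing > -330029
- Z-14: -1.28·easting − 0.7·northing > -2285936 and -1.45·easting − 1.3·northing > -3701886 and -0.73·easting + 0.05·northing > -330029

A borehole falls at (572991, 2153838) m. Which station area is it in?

-1.28·572991 − 0.7·2153838 = -2241115.080, which is > -2285936
-1.45·572991 − 1.3·2153838 = -3630826.350, which is > -3701886
-0.73·572991 + 0.05·2153838 = -310591.530, which is > -330029
This sign pattern matches Z-14.

Z-14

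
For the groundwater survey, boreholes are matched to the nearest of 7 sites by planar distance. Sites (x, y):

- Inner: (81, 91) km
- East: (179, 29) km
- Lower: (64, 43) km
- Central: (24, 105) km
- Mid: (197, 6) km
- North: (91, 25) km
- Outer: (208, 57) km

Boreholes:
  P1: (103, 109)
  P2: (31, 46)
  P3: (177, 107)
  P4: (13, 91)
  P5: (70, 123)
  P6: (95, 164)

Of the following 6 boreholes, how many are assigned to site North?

0

P1 → Inner
P2 → Lower
P3 → Outer
P4 → Central
P5 → Inner
P6 → Inner
0 of the 6 go to North.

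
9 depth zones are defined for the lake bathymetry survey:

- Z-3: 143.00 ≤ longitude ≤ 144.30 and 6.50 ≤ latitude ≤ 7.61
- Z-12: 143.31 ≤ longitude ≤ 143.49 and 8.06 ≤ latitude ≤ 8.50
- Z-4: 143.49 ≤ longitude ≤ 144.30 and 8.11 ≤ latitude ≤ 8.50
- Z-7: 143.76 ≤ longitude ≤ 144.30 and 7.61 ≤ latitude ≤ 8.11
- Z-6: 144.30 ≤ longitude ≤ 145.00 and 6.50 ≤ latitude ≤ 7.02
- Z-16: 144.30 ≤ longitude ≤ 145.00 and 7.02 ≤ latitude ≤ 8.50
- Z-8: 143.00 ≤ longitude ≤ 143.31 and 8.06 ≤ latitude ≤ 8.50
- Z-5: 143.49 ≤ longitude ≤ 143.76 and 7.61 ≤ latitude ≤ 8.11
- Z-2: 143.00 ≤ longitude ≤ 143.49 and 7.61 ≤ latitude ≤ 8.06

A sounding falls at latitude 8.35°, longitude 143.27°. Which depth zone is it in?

The point has longitude = 143.27 and latitude = 8.35.
Only Z-8 satisfies 143.00 ≤ longitude ≤ 143.31 and 8.06 ≤ latitude ≤ 8.50.

Z-8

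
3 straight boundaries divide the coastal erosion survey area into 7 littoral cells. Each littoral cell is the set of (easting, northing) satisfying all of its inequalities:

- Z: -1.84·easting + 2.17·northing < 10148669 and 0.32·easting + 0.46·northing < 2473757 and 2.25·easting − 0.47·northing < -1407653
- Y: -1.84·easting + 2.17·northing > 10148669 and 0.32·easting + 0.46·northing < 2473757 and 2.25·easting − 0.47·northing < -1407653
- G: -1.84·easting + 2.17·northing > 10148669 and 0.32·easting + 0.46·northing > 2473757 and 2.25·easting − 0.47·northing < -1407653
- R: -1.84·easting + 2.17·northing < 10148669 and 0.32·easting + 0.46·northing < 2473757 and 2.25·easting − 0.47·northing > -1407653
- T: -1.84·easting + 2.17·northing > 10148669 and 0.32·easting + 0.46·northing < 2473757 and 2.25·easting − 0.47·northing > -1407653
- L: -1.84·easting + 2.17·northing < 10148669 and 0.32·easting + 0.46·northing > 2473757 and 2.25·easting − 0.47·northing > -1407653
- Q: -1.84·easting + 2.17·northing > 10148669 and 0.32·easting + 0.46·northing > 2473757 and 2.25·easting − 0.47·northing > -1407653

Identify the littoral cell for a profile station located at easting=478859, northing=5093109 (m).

Q

-1.84·478859 + 2.17·5093109 = 10170945.970, which is > 10148669
0.32·478859 + 0.46·5093109 = 2496065.020, which is > 2473757
2.25·478859 − 0.47·5093109 = -1316328.480, which is > -1407653
This sign pattern matches Q.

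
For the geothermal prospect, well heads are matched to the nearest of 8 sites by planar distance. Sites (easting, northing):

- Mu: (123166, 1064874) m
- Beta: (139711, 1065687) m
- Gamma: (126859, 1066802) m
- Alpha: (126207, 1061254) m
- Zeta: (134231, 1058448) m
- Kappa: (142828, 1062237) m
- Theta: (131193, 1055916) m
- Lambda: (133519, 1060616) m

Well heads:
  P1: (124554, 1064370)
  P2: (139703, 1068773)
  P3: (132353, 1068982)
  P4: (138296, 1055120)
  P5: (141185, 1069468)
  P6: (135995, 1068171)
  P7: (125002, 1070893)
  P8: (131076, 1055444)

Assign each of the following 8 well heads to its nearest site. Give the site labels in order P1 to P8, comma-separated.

P1 → Mu (d²=2180560.00)
P2 → Beta (d²=9523460.00)
P3 → Gamma (d²=34936436.00)
P4 → Zeta (d²=27599809.00)
P5 → Beta (d²=16468637.00)
P6 → Beta (d²=19978912.00)
P7 → Gamma (d²=20184730.00)
P8 → Theta (d²=236473.00)

Mu, Beta, Gamma, Zeta, Beta, Beta, Gamma, Theta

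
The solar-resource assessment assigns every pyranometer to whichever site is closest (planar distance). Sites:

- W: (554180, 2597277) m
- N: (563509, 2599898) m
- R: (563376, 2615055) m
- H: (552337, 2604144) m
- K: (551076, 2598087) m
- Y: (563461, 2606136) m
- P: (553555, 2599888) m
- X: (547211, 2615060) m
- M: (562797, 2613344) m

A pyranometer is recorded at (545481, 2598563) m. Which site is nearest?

K

Squared distances to each site:
W: 77326397.000; N: 326791009.000; R: 592217089.000; H: 78152297.000; K: 31530601.000; Y: 380630729.000; P: 66945101.000; X: 275143909.000; M: 518321817.000.
Minimum at K.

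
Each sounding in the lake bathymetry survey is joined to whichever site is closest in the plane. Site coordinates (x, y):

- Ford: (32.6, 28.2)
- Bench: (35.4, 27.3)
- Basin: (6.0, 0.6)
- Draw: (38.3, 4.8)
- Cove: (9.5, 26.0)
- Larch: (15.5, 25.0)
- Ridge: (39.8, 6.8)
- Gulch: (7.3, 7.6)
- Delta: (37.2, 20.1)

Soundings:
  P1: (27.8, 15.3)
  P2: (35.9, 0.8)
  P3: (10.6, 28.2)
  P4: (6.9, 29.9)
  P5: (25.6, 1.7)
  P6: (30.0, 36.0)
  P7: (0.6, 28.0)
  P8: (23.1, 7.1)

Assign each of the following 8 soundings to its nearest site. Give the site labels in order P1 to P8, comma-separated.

P1 → Delta (d²=111.40)
P2 → Draw (d²=21.76)
P3 → Cove (d²=6.05)
P4 → Cove (d²=21.97)
P5 → Draw (d²=170.90)
P6 → Ford (d²=67.60)
P7 → Cove (d²=83.21)
P8 → Draw (d²=236.33)

Delta, Draw, Cove, Cove, Draw, Ford, Cove, Draw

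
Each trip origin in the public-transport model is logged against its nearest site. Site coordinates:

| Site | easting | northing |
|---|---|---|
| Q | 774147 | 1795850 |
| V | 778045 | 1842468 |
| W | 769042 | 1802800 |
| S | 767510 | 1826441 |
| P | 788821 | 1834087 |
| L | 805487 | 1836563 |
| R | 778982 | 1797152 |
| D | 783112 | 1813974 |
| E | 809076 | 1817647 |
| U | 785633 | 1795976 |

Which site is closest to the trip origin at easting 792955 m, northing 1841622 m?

Squared distances to each site:
Q: 2448816848.000; V: 223023816.000; W: 2078979253.000; S: 877910786.000; P: 73866181.000; L: 182644505.000; R: 2172825629.000; D: 861296553.000; E: 834687266.000; U: 2137169000.000.
Minimum at P.

P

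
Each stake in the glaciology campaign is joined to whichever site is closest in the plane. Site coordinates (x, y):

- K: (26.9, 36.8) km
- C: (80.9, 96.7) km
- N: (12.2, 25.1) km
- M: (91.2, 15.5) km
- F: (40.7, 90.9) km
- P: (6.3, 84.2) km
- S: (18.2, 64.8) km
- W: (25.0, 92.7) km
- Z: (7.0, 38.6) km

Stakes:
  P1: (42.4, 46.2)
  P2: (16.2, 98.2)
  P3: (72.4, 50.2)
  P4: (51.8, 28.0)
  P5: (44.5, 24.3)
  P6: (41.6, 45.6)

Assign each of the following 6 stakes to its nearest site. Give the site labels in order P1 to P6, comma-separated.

P1 → K (d²=328.61)
P2 → W (d²=107.69)
P3 → M (d²=1557.53)
P4 → K (d²=697.45)
P5 → K (d²=466.01)
P6 → K (d²=293.53)

K, W, M, K, K, K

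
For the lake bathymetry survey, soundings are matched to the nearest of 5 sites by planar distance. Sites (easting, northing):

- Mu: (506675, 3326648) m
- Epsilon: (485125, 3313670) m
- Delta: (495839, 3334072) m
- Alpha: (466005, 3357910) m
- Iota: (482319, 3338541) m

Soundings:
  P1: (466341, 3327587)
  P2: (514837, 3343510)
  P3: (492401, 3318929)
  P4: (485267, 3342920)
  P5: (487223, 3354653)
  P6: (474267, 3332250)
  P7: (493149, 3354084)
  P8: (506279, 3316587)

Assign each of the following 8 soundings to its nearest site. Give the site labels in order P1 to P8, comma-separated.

Iota, Mu, Epsilon, Iota, Iota, Iota, Iota, Mu

P1 → Iota (d²=375286600.00)
P2 → Mu (d²=350945288.00)
P3 → Epsilon (d²=80597257.00)
P4 → Iota (d²=27866345.00)
P5 → Iota (d²=283645760.00)
P6 → Iota (d²=104411385.00)
P7 → Iota (d²=358873749.00)
P8 → Mu (d²=101380537.00)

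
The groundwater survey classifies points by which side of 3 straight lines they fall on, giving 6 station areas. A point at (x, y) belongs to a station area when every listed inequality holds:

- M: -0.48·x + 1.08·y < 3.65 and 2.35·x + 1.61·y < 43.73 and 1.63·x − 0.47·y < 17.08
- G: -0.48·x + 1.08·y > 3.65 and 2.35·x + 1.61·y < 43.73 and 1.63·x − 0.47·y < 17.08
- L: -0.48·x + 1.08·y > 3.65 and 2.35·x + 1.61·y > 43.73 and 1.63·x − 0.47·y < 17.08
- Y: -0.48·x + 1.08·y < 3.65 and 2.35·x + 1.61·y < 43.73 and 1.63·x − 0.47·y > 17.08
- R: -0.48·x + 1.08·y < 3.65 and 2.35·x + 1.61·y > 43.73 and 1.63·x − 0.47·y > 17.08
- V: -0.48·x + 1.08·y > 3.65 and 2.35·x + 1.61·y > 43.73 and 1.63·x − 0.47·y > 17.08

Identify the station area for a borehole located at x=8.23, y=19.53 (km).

-0.48·8.23 + 1.08·19.53 = 17.142, which is > 3.65
2.35·8.23 + 1.61·19.53 = 50.784, which is > 43.73
1.63·8.23 − 0.47·19.53 = 4.236, which is < 17.08
This sign pattern matches L.

L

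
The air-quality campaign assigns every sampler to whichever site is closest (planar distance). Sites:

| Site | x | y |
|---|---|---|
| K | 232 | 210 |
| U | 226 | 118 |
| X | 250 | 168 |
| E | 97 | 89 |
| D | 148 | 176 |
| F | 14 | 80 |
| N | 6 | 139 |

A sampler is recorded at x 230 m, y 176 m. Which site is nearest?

Squared distances to each site:
K: 1160.000; U: 3380.000; X: 464.000; E: 25258.000; D: 6724.000; F: 55872.000; N: 51545.000.
Minimum at X.

X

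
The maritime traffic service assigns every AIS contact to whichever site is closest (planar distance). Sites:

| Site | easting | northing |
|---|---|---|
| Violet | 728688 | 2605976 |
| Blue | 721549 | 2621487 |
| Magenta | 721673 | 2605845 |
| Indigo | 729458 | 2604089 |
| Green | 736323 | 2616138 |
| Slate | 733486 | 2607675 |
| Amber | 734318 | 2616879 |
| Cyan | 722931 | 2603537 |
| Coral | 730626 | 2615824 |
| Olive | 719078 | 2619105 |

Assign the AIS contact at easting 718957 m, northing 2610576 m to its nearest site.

Magenta

Squared distances to each site:
Violet: 115852361.000; Blue: 125768385.000; Magenta: 29759017.000; Indigo: 152352170.000; Green: 332513800.000; Slate: 219507642.000; Amber: 275688130.000; Cyan: 65340197.000; Coral: 163707065.000; Olive: 72758482.000.
Minimum at Magenta.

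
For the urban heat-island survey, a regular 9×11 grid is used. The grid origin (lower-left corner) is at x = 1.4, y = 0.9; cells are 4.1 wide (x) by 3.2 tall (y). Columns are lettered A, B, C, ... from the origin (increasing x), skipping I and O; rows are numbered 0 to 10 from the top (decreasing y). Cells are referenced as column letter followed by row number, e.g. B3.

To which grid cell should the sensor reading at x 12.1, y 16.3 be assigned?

Column index: ⌊(12.1 − 1.4) / 4.1⌋ = ⌊2.610⌋ = 2 → column C
Row offset from origin: ⌊(16.3 − 0.9) / 3.2⌋ = ⌊4.812⌋ = 4 → row 6 (counted from top)

C6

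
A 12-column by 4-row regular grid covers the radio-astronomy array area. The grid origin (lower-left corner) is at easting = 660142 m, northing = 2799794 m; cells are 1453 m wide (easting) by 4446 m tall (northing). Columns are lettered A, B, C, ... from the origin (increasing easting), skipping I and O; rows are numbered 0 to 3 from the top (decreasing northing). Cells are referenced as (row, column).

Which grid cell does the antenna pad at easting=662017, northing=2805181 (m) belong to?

(2, B)

Column index: ⌊(662017 − 660142) / 1453⌋ = ⌊1.290⌋ = 1 → column B
Row offset from origin: ⌊(2805181 − 2799794) / 4446⌋ = ⌊1.212⌋ = 1 → row 2 (counted from top)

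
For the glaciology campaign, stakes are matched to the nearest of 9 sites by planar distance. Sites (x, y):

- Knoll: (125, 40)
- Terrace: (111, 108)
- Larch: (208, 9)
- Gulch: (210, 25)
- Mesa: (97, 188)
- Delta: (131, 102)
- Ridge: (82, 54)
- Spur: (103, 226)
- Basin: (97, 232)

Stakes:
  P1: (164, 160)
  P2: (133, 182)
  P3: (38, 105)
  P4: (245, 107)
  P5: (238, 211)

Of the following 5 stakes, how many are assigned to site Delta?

1

P1 → Delta
P2 → Mesa
P3 → Ridge
P4 → Gulch
P5 → Spur
1 of the 5 goes to Delta.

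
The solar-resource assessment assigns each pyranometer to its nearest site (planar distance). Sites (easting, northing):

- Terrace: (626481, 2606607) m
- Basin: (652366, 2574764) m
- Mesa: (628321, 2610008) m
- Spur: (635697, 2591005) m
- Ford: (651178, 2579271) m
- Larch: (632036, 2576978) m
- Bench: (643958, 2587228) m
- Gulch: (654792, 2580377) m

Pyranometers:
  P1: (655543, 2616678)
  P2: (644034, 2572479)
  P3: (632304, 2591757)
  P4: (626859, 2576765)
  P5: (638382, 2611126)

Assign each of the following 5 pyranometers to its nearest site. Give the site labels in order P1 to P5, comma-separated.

Mesa, Basin, Spur, Larch, Mesa

P1 → Mesa (d²=785526184.00)
P2 → Basin (d²=74643449.00)
P3 → Spur (d²=12077953.00)
P4 → Larch (d²=26846698.00)
P5 → Mesa (d²=102473645.00)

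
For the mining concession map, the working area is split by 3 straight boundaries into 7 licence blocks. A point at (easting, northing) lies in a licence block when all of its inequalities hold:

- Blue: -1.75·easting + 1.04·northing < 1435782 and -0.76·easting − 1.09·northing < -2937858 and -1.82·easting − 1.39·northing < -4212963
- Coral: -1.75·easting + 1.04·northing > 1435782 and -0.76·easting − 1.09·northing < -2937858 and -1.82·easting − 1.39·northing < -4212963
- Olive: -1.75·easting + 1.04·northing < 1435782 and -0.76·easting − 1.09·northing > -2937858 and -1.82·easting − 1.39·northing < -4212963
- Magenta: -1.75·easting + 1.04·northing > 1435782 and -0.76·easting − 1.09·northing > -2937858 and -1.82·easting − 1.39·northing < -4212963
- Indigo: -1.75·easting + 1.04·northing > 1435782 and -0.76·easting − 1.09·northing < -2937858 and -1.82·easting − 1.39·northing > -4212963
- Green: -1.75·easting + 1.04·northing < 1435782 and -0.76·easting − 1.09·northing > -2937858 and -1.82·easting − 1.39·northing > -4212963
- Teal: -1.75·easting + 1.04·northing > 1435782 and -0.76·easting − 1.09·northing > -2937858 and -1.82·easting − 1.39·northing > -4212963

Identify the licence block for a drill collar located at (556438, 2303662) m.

-1.75·556438 + 1.04·2303662 = 1422041.980, which is < 1435782
-0.76·556438 − 1.09·2303662 = -2933884.460, which is > -2937858
-1.82·556438 − 1.39·2303662 = -4214807.340, which is < -4212963
This sign pattern matches Olive.

Olive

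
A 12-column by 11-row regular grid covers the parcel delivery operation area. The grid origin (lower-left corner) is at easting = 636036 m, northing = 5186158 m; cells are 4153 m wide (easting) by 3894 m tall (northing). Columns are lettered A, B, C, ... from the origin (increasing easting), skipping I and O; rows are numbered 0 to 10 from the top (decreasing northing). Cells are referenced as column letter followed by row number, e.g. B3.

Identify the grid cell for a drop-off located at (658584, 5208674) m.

Column index: ⌊(658584 − 636036) / 4153⌋ = ⌊5.429⌋ = 5 → column F
Row offset from origin: ⌊(5208674 − 5186158) / 3894⌋ = ⌊5.782⌋ = 5 → row 5 (counted from top)

F5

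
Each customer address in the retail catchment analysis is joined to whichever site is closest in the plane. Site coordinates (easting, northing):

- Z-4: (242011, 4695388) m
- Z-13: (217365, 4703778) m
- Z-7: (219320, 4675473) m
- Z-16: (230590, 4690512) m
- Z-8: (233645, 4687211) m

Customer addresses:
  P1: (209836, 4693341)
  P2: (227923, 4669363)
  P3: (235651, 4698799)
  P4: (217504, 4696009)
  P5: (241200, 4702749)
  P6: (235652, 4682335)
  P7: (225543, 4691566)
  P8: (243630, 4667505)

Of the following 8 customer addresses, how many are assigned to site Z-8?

P1 → Z-13
P2 → Z-7
P3 → Z-4
P4 → Z-13
P5 → Z-4
P6 → Z-8
P7 → Z-16
P8 → Z-8
2 of the 8 go to Z-8.

2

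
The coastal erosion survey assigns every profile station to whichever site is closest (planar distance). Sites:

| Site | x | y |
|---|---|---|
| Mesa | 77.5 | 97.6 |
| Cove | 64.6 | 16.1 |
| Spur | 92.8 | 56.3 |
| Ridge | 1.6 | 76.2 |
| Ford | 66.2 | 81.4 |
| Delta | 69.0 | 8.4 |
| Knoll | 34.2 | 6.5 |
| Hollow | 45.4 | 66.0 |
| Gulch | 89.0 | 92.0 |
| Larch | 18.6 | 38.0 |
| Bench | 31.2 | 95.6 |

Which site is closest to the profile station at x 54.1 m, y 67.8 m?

Hollow

Squared distances to each site:
Mesa: 1435.600; Cove: 2783.140; Spur: 1629.940; Ridge: 2826.810; Ford: 331.370; Delta: 3750.370; Knoll: 4153.700; Hollow: 78.930; Gulch: 1803.650; Larch: 2148.290; Bench: 1297.250.
Minimum at Hollow.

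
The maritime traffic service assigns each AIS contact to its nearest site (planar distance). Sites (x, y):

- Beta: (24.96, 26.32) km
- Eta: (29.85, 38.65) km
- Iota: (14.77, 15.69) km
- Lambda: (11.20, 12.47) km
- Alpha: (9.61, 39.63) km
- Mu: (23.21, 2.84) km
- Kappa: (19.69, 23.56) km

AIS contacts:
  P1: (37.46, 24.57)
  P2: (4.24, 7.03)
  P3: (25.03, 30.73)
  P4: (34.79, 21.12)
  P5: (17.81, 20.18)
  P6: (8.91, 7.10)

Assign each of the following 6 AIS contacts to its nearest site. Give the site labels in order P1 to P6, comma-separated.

P1 → Beta (d²=159.31)
P2 → Lambda (d²=78.04)
P3 → Beta (d²=19.45)
P4 → Beta (d²=123.67)
P5 → Kappa (d²=14.96)
P6 → Lambda (d²=34.08)

Beta, Lambda, Beta, Beta, Kappa, Lambda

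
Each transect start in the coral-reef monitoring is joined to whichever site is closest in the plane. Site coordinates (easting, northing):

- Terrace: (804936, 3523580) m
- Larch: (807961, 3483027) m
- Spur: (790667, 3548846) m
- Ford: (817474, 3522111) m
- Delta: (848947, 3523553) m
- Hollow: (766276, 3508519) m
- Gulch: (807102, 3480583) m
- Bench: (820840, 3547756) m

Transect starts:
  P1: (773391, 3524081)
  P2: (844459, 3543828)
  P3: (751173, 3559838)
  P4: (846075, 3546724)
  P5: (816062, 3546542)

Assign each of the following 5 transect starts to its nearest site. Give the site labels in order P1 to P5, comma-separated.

Hollow, Delta, Spur, Delta, Bench

P1 → Hollow (d²=292799069.00)
P2 → Delta (d²=431217769.00)
P3 → Spur (d²=1680600100.00)
P4 → Delta (d²=545143625.00)
P5 → Bench (d²=24303080.00)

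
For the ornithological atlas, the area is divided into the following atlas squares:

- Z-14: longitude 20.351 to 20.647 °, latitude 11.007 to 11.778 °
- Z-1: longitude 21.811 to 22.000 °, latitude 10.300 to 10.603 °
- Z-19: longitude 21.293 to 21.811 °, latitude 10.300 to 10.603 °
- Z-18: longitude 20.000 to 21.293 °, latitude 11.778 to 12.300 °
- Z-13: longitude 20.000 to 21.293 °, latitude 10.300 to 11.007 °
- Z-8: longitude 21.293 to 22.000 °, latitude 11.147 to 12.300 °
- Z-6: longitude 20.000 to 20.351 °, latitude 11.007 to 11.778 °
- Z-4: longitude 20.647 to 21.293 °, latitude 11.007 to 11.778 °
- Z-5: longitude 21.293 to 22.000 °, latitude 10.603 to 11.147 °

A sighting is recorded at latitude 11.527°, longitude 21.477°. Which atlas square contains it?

Z-8

The point has longitude = 21.477 and latitude = 11.527.
Only Z-8 satisfies 21.293 ≤ longitude ≤ 22.000 and 11.147 ≤ latitude ≤ 12.300.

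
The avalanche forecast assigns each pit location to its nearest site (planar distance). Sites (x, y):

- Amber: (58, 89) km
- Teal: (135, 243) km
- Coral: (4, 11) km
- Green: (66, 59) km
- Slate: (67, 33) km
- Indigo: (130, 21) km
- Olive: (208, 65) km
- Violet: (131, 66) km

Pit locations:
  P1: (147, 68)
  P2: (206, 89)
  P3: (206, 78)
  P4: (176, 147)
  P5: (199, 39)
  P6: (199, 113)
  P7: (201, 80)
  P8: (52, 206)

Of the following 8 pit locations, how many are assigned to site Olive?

P1 → Violet
P2 → Olive
P3 → Olive
P4 → Olive
P5 → Olive
P6 → Olive
P7 → Olive
P8 → Teal
6 of the 8 go to Olive.

6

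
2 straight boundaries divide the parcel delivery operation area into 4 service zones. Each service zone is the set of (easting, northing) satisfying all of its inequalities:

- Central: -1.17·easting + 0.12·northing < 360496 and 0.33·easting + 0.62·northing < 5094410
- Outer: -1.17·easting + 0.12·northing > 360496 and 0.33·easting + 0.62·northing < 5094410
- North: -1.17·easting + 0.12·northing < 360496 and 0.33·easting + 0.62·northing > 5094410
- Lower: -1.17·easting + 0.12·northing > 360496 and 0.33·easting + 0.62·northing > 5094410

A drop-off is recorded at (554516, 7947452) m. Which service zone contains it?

-1.17·554516 + 0.12·7947452 = 304910.520, which is < 360496
0.33·554516 + 0.62·7947452 = 5110410.520, which is > 5094410
This sign pattern matches North.

North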